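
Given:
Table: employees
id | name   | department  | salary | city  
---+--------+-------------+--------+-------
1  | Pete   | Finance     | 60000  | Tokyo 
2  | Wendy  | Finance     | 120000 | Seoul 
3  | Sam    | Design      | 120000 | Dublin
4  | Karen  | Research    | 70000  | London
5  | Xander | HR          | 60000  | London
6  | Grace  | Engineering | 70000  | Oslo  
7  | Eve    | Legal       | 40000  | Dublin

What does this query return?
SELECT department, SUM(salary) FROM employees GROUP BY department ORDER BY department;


Summing salary within each department:
  Design: 120000 = 120000
  Engineering: 70000 = 70000
  Finance: 60000 + 120000 = 180000
  HR: 60000 = 60000
  Legal: 40000 = 40000
  Research: 70000 = 70000


6 groups:
Design, 120000
Engineering, 70000
Finance, 180000
HR, 60000
Legal, 40000
Research, 70000


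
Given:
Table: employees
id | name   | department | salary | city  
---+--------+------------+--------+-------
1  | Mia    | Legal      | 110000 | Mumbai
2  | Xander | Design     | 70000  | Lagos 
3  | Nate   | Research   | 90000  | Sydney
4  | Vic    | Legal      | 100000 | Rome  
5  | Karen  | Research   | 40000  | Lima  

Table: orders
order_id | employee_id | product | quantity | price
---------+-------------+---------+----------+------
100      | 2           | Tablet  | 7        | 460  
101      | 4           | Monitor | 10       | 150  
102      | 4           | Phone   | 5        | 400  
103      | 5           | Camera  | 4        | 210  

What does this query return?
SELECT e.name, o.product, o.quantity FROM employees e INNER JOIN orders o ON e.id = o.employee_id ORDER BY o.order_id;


Joining employees.id = orders.employee_id:
  employee Xander (id=2) -> order Tablet
  employee Vic (id=4) -> order Monitor
  employee Vic (id=4) -> order Phone
  employee Karen (id=5) -> order Camera


4 rows:
Xander, Tablet, 7
Vic, Monitor, 10
Vic, Phone, 5
Karen, Camera, 4


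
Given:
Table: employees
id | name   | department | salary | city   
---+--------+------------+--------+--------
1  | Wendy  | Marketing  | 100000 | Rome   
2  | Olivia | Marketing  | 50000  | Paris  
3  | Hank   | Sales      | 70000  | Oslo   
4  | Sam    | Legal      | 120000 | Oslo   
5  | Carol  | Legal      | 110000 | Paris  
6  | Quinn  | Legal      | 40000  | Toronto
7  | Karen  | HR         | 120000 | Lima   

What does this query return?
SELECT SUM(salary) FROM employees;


SUM(salary) = 100000 + 50000 + 70000 + 120000 + 110000 + 40000 + 120000 = 610000

610000


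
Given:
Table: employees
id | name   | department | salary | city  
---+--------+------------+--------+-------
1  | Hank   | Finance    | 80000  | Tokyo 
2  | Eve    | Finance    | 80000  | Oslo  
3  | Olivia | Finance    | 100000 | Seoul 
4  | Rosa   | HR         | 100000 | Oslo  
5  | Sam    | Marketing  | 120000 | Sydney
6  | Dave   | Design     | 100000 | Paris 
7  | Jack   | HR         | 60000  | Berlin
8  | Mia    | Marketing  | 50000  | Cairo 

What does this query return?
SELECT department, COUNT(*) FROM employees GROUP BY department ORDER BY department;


Assigning each row to its department group:
  Hank -> Finance
  Eve -> Finance
  Olivia -> Finance
  Rosa -> HR
  Sam -> Marketing
  Dave -> Design
  Jack -> HR
  Mia -> Marketing


4 groups:
Design, 1
Finance, 3
HR, 2
Marketing, 2


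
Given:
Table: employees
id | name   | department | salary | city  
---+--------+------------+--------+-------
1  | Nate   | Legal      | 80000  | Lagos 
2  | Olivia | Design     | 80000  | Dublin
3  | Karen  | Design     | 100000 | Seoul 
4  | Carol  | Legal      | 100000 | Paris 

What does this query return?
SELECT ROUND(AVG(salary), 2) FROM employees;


SUM(salary) = 360000
COUNT = 4
ROUND(AVG, 2) = ROUND(360000 / 4, 2) = 90000.0

90000.0


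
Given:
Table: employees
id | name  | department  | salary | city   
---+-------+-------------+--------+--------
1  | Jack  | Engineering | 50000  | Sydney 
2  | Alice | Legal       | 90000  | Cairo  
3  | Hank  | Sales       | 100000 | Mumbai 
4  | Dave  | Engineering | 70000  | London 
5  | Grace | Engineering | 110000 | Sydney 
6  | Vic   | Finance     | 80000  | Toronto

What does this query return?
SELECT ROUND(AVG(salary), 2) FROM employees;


SUM(salary) = 500000
COUNT = 6
ROUND(AVG, 2) = ROUND(500000 / 6, 2) = 83333.33

83333.33


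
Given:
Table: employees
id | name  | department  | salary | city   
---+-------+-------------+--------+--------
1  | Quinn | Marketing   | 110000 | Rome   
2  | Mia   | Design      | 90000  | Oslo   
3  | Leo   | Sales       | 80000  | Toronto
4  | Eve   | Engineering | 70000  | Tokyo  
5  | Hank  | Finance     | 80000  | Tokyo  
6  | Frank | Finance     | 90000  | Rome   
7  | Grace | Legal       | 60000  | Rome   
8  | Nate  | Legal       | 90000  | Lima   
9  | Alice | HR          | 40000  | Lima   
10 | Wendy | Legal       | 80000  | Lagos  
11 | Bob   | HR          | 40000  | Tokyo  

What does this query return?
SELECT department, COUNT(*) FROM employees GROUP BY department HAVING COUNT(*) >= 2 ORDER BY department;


Groups with count >= 2:
  Finance: 2 -> PASS
  HR: 2 -> PASS
  Legal: 3 -> PASS
  Design: 1 -> filtered out
  Engineering: 1 -> filtered out
  Marketing: 1 -> filtered out
  Sales: 1 -> filtered out


3 groups:
Finance, 2
HR, 2
Legal, 3


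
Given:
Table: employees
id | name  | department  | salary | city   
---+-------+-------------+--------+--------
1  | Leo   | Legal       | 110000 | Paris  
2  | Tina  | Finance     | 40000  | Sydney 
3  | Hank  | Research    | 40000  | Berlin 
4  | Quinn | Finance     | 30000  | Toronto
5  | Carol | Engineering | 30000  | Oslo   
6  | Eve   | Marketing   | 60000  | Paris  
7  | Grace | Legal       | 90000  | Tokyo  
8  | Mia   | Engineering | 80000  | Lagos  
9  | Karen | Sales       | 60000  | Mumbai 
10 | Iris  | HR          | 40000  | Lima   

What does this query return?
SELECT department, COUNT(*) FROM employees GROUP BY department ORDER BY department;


Assigning each row to its department group:
  Leo -> Legal
  Tina -> Finance
  Hank -> Research
  Quinn -> Finance
  Carol -> Engineering
  Eve -> Marketing
  Grace -> Legal
  Mia -> Engineering
  Karen -> Sales
  Iris -> HR


7 groups:
Engineering, 2
Finance, 2
HR, 1
Legal, 2
Marketing, 1
Research, 1
Sales, 1


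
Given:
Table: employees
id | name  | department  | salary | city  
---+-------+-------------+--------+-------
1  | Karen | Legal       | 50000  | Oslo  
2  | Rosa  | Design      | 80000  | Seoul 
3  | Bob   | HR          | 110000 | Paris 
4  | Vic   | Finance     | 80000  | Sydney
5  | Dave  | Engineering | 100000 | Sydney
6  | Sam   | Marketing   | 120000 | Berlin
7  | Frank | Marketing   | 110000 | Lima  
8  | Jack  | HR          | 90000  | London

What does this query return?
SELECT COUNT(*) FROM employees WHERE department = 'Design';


Counting rows where department = 'Design'
  Rosa -> MATCH


1


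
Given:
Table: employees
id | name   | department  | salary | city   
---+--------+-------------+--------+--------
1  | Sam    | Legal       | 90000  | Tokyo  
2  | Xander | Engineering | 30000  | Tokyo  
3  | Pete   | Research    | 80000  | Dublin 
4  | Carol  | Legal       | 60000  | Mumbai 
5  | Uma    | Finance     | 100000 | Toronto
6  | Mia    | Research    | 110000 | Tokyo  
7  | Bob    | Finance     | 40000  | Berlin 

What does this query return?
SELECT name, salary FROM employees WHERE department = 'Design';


Filtering: department = 'Design'
Matching rows: 0

Empty result set (0 rows)


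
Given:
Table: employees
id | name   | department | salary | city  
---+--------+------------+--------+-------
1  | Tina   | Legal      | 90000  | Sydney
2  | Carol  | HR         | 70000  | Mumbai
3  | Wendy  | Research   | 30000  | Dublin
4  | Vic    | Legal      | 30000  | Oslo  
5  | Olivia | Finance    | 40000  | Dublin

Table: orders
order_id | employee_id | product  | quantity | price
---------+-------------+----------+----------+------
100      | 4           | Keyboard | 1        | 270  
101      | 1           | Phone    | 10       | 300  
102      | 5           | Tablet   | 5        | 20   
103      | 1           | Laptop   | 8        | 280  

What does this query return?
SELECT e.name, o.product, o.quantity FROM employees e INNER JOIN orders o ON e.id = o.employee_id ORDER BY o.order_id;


Joining employees.id = orders.employee_id:
  employee Vic (id=4) -> order Keyboard
  employee Tina (id=1) -> order Phone
  employee Olivia (id=5) -> order Tablet
  employee Tina (id=1) -> order Laptop


4 rows:
Vic, Keyboard, 1
Tina, Phone, 10
Olivia, Tablet, 5
Tina, Laptop, 8


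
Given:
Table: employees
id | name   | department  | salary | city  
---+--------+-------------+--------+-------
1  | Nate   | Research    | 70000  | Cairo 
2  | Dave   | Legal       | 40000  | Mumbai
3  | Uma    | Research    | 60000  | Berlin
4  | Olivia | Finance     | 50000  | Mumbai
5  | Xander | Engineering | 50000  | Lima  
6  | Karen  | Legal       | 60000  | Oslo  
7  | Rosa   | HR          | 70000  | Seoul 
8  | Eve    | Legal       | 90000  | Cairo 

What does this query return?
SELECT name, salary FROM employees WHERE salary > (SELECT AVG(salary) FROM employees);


Subquery: AVG(salary) = 61250.0
Filtering: salary > 61250.0
  Nate (70000) -> MATCH
  Rosa (70000) -> MATCH
  Eve (90000) -> MATCH


3 rows:
Nate, 70000
Rosa, 70000
Eve, 90000


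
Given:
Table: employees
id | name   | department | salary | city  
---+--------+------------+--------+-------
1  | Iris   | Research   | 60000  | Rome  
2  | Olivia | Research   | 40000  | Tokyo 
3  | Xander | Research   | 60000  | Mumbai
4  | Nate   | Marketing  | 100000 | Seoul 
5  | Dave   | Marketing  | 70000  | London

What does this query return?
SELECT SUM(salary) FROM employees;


SUM(salary) = 60000 + 40000 + 60000 + 100000 + 70000 = 330000

330000


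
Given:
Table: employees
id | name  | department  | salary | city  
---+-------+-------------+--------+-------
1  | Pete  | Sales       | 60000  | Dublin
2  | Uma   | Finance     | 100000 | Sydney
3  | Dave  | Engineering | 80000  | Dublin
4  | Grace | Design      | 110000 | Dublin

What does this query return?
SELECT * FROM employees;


SELECT * returns all 4 rows with all columns

4 rows:
1, Pete, Sales, 60000, Dublin
2, Uma, Finance, 100000, Sydney
3, Dave, Engineering, 80000, Dublin
4, Grace, Design, 110000, Dublin


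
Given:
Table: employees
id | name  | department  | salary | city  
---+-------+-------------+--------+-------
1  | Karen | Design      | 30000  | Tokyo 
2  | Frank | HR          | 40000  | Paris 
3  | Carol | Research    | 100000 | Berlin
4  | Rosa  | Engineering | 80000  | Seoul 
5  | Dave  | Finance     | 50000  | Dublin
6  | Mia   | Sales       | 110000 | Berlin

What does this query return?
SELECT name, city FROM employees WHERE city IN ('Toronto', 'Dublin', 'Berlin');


Filtering: city IN ('Toronto', 'Dublin', 'Berlin')
Matching: 3 rows

3 rows:
Carol, Berlin
Dave, Dublin
Mia, Berlin


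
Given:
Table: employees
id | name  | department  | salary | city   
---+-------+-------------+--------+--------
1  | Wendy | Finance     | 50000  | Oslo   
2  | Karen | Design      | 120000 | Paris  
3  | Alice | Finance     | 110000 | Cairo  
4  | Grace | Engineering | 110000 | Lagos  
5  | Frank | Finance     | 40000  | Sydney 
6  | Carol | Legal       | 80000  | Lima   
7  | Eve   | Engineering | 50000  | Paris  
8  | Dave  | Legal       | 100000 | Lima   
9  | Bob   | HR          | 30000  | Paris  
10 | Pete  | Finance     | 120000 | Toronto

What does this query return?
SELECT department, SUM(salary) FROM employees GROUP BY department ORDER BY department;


Summing salary within each department:
  Design: 120000 = 120000
  Engineering: 110000 + 50000 = 160000
  Finance: 50000 + 110000 + 40000 + 120000 = 320000
  HR: 30000 = 30000
  Legal: 80000 + 100000 = 180000


5 groups:
Design, 120000
Engineering, 160000
Finance, 320000
HR, 30000
Legal, 180000


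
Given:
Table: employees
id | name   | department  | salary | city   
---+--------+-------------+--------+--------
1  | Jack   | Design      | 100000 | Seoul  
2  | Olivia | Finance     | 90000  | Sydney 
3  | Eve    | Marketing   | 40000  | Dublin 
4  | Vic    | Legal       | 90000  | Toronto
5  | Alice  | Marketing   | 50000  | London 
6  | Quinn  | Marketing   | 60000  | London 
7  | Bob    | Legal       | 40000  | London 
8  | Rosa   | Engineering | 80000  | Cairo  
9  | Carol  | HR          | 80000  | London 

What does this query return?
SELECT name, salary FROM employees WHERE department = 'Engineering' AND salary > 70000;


Filtering: department = 'Engineering' AND salary > 70000
Matching: 1 rows

1 rows:
Rosa, 80000


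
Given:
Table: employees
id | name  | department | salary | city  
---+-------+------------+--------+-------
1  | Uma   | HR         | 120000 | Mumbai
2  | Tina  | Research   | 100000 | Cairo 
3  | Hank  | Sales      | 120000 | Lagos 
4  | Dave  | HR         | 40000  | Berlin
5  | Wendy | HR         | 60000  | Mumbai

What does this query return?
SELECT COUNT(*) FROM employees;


COUNT(*) counts all rows

5


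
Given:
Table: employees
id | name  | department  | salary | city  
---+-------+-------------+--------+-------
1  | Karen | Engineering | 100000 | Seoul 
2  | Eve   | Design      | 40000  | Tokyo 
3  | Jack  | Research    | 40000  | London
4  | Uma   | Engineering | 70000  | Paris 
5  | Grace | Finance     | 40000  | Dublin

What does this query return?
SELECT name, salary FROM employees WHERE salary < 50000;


Filtering: salary < 50000
Matching: 3 rows

3 rows:
Eve, 40000
Jack, 40000
Grace, 40000


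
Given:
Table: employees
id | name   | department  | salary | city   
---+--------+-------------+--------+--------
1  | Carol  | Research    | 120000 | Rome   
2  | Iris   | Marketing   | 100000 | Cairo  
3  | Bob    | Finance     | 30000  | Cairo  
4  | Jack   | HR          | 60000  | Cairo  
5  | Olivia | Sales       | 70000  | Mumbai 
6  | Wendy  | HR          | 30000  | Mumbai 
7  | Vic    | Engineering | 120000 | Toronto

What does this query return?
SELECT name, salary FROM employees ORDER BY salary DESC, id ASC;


Sorting by salary DESC, then id ASC for ties

7 rows:
Carol, 120000
Vic, 120000
Iris, 100000
Olivia, 70000
Jack, 60000
Bob, 30000
Wendy, 30000


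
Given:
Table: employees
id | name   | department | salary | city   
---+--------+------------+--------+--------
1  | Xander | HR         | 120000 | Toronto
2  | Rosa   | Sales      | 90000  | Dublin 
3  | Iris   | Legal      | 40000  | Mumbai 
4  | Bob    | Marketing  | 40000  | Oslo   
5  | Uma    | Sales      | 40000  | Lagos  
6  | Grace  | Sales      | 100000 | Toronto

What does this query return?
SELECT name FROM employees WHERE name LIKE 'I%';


LIKE 'I%' matches names starting with 'I'
Matching: 1

1 rows:
Iris


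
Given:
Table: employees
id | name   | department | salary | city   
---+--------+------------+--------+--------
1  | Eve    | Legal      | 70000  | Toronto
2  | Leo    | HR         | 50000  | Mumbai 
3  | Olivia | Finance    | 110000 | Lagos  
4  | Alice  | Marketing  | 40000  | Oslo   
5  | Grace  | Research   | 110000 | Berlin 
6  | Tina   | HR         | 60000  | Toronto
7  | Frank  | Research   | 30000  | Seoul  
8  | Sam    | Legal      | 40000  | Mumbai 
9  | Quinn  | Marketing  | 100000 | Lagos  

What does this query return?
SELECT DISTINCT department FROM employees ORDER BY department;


All 'department' values (row order): Legal, HR, Finance, Marketing, Research, HR, Research, Legal, Marketing
Removing duplicates leaves 5 unique value(s).

5 values:
Finance
HR
Legal
Marketing
Research


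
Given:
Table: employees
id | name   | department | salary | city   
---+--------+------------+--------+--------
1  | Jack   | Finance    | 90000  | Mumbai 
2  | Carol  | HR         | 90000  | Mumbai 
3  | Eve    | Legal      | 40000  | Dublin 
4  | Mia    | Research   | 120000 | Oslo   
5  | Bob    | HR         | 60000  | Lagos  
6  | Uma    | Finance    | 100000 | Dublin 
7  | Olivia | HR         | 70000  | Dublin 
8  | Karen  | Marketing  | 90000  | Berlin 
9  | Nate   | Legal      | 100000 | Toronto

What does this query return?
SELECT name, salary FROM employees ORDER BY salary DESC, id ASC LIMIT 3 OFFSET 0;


Sort by salary DESC (id ASC tiebreak), then skip 0 and take 3
Rows 1 through 3

3 rows:
Mia, 120000
Uma, 100000
Nate, 100000


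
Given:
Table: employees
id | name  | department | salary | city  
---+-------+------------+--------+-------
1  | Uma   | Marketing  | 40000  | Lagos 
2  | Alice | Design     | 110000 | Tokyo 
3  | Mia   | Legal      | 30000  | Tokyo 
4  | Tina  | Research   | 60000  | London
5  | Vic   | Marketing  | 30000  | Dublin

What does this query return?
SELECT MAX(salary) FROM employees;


Salaries: 40000, 110000, 30000, 60000, 30000
MAX = 110000

110000


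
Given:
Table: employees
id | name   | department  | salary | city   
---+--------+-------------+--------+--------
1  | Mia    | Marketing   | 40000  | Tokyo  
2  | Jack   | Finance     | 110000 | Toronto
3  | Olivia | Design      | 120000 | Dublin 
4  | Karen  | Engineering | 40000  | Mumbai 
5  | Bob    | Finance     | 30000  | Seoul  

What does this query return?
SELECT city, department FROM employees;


Projecting columns: city, department

5 rows:
Tokyo, Marketing
Toronto, Finance
Dublin, Design
Mumbai, Engineering
Seoul, Finance


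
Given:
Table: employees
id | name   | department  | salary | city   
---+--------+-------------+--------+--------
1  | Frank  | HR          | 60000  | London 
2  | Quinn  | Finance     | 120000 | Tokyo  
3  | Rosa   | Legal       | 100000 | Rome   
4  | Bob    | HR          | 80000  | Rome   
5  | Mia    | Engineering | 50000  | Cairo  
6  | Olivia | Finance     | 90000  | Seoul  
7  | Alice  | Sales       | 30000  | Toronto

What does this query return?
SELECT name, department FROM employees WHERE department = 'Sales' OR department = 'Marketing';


Filtering: department = 'Sales' OR 'Marketing'
Matching: 1 rows

1 rows:
Alice, Sales


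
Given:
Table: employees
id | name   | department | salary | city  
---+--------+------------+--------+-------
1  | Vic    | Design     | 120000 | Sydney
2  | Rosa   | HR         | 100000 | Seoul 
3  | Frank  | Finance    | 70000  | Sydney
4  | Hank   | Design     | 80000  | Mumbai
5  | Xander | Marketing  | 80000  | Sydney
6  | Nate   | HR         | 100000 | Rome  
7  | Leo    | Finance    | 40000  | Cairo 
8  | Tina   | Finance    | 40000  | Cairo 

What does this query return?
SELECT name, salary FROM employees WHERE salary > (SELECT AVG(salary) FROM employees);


Subquery: AVG(salary) = 78750.0
Filtering: salary > 78750.0
  Vic (120000) -> MATCH
  Rosa (100000) -> MATCH
  Hank (80000) -> MATCH
  Xander (80000) -> MATCH
  Nate (100000) -> MATCH


5 rows:
Vic, 120000
Rosa, 100000
Hank, 80000
Xander, 80000
Nate, 100000


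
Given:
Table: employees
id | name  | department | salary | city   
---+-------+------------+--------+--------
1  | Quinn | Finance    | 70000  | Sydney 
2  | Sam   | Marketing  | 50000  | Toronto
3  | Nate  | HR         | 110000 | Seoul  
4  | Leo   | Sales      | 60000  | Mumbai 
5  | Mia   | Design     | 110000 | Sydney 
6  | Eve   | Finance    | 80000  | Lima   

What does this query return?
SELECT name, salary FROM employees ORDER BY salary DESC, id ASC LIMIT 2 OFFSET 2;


Sort by salary DESC (id ASC tiebreak), then skip 2 and take 2
Rows 3 through 4

2 rows:
Eve, 80000
Quinn, 70000


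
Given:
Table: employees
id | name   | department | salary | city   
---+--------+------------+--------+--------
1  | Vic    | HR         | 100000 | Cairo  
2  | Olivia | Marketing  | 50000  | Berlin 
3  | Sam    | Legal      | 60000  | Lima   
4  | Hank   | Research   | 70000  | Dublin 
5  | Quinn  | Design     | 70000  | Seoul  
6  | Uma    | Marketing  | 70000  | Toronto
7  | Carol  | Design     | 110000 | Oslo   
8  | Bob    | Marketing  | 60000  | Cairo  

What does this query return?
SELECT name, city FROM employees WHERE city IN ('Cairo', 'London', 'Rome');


Filtering: city IN ('Cairo', 'London', 'Rome')
Matching: 2 rows

2 rows:
Vic, Cairo
Bob, Cairo


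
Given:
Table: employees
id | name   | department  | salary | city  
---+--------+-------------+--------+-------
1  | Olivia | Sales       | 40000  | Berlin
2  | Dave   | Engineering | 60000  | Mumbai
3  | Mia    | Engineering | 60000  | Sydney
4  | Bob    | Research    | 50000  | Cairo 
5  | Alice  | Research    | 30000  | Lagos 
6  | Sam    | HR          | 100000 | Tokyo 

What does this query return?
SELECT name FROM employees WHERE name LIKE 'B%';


LIKE 'B%' matches names starting with 'B'
Matching: 1

1 rows:
Bob


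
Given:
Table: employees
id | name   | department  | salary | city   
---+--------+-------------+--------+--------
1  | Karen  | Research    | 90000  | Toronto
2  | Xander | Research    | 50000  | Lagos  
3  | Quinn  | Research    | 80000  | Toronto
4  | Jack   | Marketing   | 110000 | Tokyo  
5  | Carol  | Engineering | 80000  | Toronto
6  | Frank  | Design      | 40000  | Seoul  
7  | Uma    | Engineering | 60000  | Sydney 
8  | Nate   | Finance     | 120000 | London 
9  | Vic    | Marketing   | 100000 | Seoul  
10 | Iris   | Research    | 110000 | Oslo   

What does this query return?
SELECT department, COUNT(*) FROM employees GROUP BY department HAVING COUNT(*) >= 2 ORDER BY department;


Groups with count >= 2:
  Engineering: 2 -> PASS
  Marketing: 2 -> PASS
  Research: 4 -> PASS
  Design: 1 -> filtered out
  Finance: 1 -> filtered out


3 groups:
Engineering, 2
Marketing, 2
Research, 4


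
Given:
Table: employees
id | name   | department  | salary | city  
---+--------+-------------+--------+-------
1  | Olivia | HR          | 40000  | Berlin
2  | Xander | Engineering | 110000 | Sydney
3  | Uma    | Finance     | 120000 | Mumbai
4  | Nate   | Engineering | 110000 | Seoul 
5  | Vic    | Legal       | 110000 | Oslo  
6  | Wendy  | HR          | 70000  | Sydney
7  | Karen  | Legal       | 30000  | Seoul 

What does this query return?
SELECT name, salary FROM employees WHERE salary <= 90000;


Filtering: salary <= 90000
Matching: 3 rows

3 rows:
Olivia, 40000
Wendy, 70000
Karen, 30000


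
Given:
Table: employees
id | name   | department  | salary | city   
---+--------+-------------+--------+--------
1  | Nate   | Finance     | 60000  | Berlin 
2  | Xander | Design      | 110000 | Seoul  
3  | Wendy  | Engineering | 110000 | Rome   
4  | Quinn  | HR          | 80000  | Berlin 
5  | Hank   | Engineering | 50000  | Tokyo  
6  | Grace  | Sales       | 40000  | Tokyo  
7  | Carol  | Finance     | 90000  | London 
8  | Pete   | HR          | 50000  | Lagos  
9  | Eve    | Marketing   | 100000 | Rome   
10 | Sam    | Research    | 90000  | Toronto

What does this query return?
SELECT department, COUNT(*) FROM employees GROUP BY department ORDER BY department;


Assigning each row to its department group:
  Nate -> Finance
  Xander -> Design
  Wendy -> Engineering
  Quinn -> HR
  Hank -> Engineering
  Grace -> Sales
  Carol -> Finance
  Pete -> HR
  Eve -> Marketing
  Sam -> Research


7 groups:
Design, 1
Engineering, 2
Finance, 2
HR, 2
Marketing, 1
Research, 1
Sales, 1


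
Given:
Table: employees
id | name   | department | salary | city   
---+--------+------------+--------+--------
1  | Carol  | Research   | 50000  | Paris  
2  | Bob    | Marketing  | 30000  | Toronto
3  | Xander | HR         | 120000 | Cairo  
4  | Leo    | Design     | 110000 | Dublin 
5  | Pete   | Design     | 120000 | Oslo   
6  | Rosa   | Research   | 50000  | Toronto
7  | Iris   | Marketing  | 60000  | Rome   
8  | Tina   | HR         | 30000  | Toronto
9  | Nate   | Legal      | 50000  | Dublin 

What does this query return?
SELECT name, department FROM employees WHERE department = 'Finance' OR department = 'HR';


Filtering: department = 'Finance' OR 'HR'
Matching: 2 rows

2 rows:
Xander, HR
Tina, HR


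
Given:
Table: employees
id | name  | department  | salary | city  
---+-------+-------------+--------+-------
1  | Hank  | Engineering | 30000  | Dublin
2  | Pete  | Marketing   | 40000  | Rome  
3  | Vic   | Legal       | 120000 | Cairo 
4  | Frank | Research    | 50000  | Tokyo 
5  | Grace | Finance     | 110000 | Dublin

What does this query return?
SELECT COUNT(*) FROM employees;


COUNT(*) counts all rows

5


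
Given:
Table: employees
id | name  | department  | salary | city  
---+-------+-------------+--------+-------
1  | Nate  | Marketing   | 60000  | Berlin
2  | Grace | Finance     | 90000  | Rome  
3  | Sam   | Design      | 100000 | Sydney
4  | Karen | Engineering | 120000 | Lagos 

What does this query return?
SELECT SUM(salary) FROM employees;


SUM(salary) = 60000 + 90000 + 100000 + 120000 = 370000

370000


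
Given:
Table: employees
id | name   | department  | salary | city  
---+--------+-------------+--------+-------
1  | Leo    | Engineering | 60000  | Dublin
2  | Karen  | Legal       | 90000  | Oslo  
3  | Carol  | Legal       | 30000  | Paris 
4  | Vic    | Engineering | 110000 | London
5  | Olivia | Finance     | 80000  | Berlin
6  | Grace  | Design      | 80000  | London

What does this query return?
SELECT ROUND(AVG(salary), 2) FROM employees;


SUM(salary) = 450000
COUNT = 6
ROUND(AVG, 2) = ROUND(450000 / 6, 2) = 75000.0

75000.0


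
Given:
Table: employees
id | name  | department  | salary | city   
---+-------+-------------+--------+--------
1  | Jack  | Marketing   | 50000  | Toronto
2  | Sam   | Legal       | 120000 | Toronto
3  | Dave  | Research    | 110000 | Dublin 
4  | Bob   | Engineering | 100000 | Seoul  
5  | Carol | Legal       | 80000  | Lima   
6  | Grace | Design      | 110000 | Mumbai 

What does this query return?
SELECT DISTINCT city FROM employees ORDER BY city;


All 'city' values (row order): Toronto, Toronto, Dublin, Seoul, Lima, Mumbai
Removing duplicates leaves 5 unique value(s).

5 values:
Dublin
Lima
Mumbai
Seoul
Toronto


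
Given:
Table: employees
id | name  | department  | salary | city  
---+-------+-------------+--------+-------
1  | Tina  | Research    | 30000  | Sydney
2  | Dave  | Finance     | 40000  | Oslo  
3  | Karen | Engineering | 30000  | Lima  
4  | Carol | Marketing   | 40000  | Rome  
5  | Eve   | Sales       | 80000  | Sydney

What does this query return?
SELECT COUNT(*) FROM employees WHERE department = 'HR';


Counting rows where department = 'HR'


0


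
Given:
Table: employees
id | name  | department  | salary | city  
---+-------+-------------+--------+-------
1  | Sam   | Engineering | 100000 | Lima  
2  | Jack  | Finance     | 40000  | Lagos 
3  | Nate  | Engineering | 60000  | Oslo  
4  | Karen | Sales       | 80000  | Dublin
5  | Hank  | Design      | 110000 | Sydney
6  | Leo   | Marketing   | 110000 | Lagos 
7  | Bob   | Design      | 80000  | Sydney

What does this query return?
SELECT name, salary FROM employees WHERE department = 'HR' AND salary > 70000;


Filtering: department = 'HR' AND salary > 70000
Matching: 0 rows

Empty result set (0 rows)


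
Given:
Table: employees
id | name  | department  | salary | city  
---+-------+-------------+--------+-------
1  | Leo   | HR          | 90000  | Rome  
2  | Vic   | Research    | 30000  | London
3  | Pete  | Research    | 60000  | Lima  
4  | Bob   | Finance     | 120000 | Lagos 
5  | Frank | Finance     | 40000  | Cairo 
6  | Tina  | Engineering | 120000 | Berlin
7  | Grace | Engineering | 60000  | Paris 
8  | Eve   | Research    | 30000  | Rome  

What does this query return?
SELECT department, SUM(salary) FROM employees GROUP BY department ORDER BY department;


Summing salary within each department:
  Engineering: 120000 + 60000 = 180000
  Finance: 120000 + 40000 = 160000
  HR: 90000 = 90000
  Research: 30000 + 60000 + 30000 = 120000


4 groups:
Engineering, 180000
Finance, 160000
HR, 90000
Research, 120000


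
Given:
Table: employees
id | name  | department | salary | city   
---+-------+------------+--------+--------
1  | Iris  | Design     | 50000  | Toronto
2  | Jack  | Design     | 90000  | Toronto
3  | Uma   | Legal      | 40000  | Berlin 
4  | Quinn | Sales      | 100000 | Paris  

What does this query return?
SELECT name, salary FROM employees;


Projecting columns: name, salary

4 rows:
Iris, 50000
Jack, 90000
Uma, 40000
Quinn, 100000


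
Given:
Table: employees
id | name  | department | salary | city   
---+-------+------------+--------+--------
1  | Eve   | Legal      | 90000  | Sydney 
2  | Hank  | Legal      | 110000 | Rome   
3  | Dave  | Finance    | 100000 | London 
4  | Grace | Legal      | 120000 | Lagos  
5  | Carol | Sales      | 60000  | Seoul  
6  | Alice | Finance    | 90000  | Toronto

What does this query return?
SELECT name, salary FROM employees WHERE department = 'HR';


Filtering: department = 'HR'
Matching rows: 0

Empty result set (0 rows)


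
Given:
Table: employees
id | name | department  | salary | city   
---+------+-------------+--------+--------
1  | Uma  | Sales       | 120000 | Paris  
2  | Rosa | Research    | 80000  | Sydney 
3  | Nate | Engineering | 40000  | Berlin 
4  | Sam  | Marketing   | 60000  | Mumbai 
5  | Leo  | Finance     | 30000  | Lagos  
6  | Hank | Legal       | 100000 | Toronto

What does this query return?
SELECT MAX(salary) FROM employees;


Salaries: 120000, 80000, 40000, 60000, 30000, 100000
MAX = 120000

120000


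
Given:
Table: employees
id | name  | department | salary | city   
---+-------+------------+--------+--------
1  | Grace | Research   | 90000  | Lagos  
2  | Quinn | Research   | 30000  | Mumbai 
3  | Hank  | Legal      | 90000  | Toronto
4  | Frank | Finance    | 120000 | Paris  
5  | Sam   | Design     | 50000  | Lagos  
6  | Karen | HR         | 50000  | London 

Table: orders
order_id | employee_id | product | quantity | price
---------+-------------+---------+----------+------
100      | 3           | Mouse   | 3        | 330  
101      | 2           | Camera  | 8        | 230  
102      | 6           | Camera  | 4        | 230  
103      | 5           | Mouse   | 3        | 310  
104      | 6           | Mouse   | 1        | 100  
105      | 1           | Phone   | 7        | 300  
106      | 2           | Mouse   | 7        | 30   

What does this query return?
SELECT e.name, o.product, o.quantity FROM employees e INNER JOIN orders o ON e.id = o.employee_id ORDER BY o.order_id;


Joining employees.id = orders.employee_id:
  employee Hank (id=3) -> order Mouse
  employee Quinn (id=2) -> order Camera
  employee Karen (id=6) -> order Camera
  employee Sam (id=5) -> order Mouse
  employee Karen (id=6) -> order Mouse
  employee Grace (id=1) -> order Phone
  employee Quinn (id=2) -> order Mouse


7 rows:
Hank, Mouse, 3
Quinn, Camera, 8
Karen, Camera, 4
Sam, Mouse, 3
Karen, Mouse, 1
Grace, Phone, 7
Quinn, Mouse, 7


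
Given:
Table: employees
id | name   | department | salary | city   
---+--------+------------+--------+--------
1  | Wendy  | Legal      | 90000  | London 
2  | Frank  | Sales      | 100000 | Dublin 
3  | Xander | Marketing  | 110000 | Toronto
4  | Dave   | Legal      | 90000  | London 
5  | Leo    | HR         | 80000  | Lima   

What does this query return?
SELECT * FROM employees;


SELECT * returns all 5 rows with all columns

5 rows:
1, Wendy, Legal, 90000, London
2, Frank, Sales, 100000, Dublin
3, Xander, Marketing, 110000, Toronto
4, Dave, Legal, 90000, London
5, Leo, HR, 80000, Lima


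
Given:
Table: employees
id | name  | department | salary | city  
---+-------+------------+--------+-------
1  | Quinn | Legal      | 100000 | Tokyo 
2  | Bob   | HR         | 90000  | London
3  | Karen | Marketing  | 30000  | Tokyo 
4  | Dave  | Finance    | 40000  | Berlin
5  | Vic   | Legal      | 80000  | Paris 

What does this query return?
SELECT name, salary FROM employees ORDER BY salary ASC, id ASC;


Sorting by salary ASC, then id ASC for ties

5 rows:
Karen, 30000
Dave, 40000
Vic, 80000
Bob, 90000
Quinn, 100000


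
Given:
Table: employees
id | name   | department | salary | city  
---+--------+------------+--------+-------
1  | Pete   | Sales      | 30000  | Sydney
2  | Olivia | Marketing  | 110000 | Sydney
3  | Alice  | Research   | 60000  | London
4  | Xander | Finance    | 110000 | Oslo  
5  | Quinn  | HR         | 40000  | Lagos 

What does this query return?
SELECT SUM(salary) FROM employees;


SUM(salary) = 30000 + 110000 + 60000 + 110000 + 40000 = 350000

350000


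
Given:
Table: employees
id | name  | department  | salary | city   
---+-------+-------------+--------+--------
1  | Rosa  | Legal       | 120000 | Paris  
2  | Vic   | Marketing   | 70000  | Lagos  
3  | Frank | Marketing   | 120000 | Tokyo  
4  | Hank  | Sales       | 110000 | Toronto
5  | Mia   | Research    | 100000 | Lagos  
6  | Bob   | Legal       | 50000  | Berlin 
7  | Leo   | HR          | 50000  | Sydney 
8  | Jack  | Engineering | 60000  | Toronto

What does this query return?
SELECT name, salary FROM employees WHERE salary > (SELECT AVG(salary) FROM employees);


Subquery: AVG(salary) = 85000.0
Filtering: salary > 85000.0
  Rosa (120000) -> MATCH
  Frank (120000) -> MATCH
  Hank (110000) -> MATCH
  Mia (100000) -> MATCH


4 rows:
Rosa, 120000
Frank, 120000
Hank, 110000
Mia, 100000


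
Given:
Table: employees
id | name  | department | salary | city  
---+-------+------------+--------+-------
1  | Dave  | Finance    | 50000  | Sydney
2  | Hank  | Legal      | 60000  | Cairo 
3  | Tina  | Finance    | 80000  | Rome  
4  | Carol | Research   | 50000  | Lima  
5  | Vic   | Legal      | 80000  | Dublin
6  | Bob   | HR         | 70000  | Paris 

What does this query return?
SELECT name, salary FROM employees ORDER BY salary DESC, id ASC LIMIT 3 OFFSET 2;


Sort by salary DESC (id ASC tiebreak), then skip 2 and take 3
Rows 3 through 5

3 rows:
Bob, 70000
Hank, 60000
Dave, 50000


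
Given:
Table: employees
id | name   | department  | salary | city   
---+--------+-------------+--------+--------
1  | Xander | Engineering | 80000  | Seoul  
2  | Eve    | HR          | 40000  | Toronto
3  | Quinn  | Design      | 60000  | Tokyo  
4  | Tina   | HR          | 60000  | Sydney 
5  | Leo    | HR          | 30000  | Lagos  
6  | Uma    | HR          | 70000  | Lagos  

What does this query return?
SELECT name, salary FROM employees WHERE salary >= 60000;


Filtering: salary >= 60000
Matching: 4 rows

4 rows:
Xander, 80000
Quinn, 60000
Tina, 60000
Uma, 70000


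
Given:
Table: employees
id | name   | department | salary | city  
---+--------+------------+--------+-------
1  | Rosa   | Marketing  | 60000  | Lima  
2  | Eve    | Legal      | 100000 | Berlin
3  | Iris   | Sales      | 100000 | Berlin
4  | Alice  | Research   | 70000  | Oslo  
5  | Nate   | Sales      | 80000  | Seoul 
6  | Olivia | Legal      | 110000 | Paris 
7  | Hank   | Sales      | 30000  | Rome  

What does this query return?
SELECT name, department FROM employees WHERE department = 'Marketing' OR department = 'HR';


Filtering: department = 'Marketing' OR 'HR'
Matching: 1 rows

1 rows:
Rosa, Marketing


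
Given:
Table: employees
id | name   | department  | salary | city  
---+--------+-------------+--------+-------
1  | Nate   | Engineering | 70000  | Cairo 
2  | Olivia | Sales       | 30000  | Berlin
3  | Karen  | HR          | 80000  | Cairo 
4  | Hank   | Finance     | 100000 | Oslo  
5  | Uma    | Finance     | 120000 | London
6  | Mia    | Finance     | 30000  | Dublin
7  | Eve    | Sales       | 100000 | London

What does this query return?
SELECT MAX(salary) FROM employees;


Salaries: 70000, 30000, 80000, 100000, 120000, 30000, 100000
MAX = 120000

120000


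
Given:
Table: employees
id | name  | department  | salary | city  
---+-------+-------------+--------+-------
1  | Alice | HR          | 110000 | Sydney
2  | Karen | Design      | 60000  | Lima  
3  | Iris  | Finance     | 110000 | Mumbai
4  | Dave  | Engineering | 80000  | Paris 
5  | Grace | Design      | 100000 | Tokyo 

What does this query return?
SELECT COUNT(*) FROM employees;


COUNT(*) counts all rows

5


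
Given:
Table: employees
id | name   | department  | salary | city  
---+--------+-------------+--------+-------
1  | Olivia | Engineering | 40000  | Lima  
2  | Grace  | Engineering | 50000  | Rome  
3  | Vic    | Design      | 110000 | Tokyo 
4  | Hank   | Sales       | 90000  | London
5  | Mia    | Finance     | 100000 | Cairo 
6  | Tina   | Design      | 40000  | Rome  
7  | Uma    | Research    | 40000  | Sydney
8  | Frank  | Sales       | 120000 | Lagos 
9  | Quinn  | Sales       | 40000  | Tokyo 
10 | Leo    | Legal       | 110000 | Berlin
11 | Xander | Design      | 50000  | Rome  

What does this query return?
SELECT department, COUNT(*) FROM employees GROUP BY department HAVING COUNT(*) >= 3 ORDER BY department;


Groups with count >= 3:
  Design: 3 -> PASS
  Sales: 3 -> PASS
  Engineering: 2 -> filtered out
  Finance: 1 -> filtered out
  Legal: 1 -> filtered out
  Research: 1 -> filtered out


2 groups:
Design, 3
Sales, 3


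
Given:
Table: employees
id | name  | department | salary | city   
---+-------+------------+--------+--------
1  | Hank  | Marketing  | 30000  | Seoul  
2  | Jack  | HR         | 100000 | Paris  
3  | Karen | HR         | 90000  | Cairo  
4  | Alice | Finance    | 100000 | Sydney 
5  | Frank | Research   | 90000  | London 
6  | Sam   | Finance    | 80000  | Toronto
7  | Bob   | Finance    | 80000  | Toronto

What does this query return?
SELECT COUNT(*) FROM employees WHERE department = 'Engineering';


Counting rows where department = 'Engineering'


0


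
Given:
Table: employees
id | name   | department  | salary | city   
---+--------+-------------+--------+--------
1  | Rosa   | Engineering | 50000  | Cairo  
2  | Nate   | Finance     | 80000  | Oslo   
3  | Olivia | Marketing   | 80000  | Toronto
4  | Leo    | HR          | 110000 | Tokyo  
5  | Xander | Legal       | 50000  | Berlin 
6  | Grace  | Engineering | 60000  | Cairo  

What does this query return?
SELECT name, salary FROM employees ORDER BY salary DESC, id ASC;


Sorting by salary DESC, then id ASC for ties

6 rows:
Leo, 110000
Nate, 80000
Olivia, 80000
Grace, 60000
Rosa, 50000
Xander, 50000


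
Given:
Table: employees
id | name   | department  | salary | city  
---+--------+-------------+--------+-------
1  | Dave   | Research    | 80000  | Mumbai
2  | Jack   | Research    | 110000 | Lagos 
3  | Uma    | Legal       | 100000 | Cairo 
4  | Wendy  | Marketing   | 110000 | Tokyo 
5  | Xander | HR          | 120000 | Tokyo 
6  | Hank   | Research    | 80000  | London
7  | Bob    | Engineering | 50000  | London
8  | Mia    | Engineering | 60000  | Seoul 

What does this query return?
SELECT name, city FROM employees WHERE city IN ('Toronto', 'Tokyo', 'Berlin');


Filtering: city IN ('Toronto', 'Tokyo', 'Berlin')
Matching: 2 rows

2 rows:
Wendy, Tokyo
Xander, Tokyo


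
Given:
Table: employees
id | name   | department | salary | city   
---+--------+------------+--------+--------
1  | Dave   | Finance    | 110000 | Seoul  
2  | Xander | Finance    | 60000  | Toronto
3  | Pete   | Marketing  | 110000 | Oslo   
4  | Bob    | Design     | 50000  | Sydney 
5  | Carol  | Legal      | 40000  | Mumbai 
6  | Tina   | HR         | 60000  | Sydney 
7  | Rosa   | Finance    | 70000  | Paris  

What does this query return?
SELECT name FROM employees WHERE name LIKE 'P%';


LIKE 'P%' matches names starting with 'P'
Matching: 1

1 rows:
Pete


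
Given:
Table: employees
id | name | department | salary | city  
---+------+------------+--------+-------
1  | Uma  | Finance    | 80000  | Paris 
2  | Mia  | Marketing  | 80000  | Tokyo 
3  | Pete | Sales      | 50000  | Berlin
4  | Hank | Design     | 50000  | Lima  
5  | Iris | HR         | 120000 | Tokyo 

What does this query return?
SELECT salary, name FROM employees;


Projecting columns: salary, name

5 rows:
80000, Uma
80000, Mia
50000, Pete
50000, Hank
120000, Iris


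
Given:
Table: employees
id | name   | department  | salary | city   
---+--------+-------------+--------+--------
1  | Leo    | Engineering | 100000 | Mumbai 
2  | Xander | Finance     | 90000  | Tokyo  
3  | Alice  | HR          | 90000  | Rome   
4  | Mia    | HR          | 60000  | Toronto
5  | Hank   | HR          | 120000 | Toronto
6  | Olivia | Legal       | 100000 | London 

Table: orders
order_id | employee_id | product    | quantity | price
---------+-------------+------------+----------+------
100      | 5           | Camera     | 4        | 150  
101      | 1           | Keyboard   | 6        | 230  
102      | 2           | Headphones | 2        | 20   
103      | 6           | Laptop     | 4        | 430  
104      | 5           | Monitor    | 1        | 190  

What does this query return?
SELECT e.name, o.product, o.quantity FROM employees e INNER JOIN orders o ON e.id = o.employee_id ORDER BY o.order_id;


Joining employees.id = orders.employee_id:
  employee Hank (id=5) -> order Camera
  employee Leo (id=1) -> order Keyboard
  employee Xander (id=2) -> order Headphones
  employee Olivia (id=6) -> order Laptop
  employee Hank (id=5) -> order Monitor


5 rows:
Hank, Camera, 4
Leo, Keyboard, 6
Xander, Headphones, 2
Olivia, Laptop, 4
Hank, Monitor, 1
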